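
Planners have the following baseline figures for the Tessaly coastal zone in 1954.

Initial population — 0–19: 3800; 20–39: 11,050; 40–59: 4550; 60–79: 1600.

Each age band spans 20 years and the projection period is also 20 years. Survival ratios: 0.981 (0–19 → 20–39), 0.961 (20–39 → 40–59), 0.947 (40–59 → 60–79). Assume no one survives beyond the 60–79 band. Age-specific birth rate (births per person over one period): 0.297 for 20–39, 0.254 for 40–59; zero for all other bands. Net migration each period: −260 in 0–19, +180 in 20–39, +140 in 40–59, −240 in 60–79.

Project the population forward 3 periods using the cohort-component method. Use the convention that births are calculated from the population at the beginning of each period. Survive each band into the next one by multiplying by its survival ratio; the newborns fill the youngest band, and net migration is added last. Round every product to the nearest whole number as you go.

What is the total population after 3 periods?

Numbering the bands 1..4 from youngest to oldest:
After projecting period 1:
Births: 11050 * 0.297 = 3282  |  4550 * 0.254 = 1156 ⇒ total 4438
Band 2: 3800 * 0.981 = 3728
Band 3: 11050 * 0.961 = 10619
Band 4: 4550 * 0.947 = 4309
Net migration: Band 1 − 260 → 4178; Band 2 + 180 → 3908; Band 3 + 140 → 10759; Band 4 − 240 → 4069
→ [4178, 3908, 10759, 4069]
After projecting period 2:
Births: 3908 * 0.297 = 1161  |  10759 * 0.254 = 2733 ⇒ total 3894
Band 2: 4178 * 0.981 = 4099
Band 3: 3908 * 0.961 = 3756
Band 4: 10759 * 0.947 = 10189
Net migration: Band 1 − 260 → 3634; Band 2 + 180 → 4279; Band 3 + 140 → 3896; Band 4 − 240 → 9949
→ [3634, 4279, 3896, 9949]
After projecting period 3:
Births: 4279 * 0.297 = 1271  |  3896 * 0.254 = 990 ⇒ total 2261
Band 2: 3634 * 0.981 = 3565
Band 3: 4279 * 0.961 = 4112
Band 4: 3896 * 0.947 = 3690
Net migration: Band 1 − 260 → 2001; Band 2 + 180 → 3745; Band 3 + 140 → 4252; Band 4 − 240 → 3450
→ [2001, 3745, 4252, 3450]
Total after period 3: 2001 + 3745 + 4252 + 3450 = 13448

13448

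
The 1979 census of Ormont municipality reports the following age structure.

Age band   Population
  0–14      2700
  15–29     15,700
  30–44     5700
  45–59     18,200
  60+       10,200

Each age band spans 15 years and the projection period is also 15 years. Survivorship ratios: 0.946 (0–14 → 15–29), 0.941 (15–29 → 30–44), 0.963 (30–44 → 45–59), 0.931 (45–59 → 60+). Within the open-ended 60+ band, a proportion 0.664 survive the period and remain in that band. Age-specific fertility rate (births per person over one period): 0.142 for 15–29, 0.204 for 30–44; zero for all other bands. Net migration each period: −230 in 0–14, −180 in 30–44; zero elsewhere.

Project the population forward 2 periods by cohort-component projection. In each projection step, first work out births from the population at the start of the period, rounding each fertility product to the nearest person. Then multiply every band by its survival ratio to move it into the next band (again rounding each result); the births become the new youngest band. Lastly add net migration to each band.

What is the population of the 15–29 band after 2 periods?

Period 1.
Births: 15700 * 0.142 = 2229, 5700 * 0.204 = 1163 → 3392
15–29: 2700 * 0.946 = 2554
30–44: 15700 * 0.941 = 14774
45–59: 5700 * 0.963 = 5489
60+: 18200 * 0.931 + 10200 * 0.664 = 16944 + 6773 = 23717
Net migration: 0–14 − 230 → 3162; 30–44 − 180 → 14594
Giving 3162 / 2554 / 14594 / 5489 / 23717.
Period 2.
Births: 2554 * 0.142 = 363, 14594 * 0.204 = 2977 → 3340
15–29: 3162 * 0.946 = 2991
30–44: 2554 * 0.941 = 2403
45–59: 14594 * 0.963 = 14054
60+: 5489 * 0.931 + 23717 * 0.664 = 5110 + 15748 = 20858
Net migration: 0–14 − 230 → 3110; 30–44 − 180 → 2223
Giving 3110 / 2991 / 2223 / 14054 / 20858.

2991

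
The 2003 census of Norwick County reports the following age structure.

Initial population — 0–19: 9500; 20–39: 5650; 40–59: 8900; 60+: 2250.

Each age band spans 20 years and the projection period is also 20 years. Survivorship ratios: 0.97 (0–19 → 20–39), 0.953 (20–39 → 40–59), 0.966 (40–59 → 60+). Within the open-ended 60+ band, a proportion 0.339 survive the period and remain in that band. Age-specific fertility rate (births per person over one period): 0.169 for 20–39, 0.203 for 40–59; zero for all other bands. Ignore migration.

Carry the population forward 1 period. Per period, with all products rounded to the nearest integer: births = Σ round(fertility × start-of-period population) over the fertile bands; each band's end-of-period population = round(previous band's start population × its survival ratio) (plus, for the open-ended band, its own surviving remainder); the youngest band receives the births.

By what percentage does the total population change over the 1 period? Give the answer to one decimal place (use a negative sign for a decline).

1.6

Period 1:
Births: 5650 * 0.169 = 955  |  8900 * 0.203 = 1807 ⇒ total 2762
20–39: 9500 * 0.97 = 9215
40–59: 5650 * 0.953 = 5384
60+: 8900 * 0.966 + 2250 * 0.339 = 8597 + 763 = 9360
Giving 2762 / 9215 / 5384 / 9360.
Total: 26300 → 26721; change = 421; percentage change = 1.6%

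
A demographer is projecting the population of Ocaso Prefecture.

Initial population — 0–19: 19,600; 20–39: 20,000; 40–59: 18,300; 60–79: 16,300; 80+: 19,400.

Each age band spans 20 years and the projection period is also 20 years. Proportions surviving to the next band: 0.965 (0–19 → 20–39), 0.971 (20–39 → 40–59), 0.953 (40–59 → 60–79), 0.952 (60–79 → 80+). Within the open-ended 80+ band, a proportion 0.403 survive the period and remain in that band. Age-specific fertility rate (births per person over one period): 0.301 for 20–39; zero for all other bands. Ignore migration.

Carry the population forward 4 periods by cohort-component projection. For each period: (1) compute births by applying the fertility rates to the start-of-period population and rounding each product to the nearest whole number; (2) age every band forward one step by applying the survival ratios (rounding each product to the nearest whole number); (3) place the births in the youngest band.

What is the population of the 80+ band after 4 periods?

27986

Period 1.
Births: 20000 * 0.301 = 6020
20–39: 19600 * 0.965 = 18914
40–59: 20000 * 0.971 = 19420
60–79: 18300 * 0.953 = 17440
80+: 16300 * 0.952 + 19400 * 0.403 = 15518 + 7818 = 23336
Population now: 0–19=6020, 20–39=18914, 40–59=19420, 60–79=17440, 80+=23336
Period 2.
Births: 18914 * 0.301 = 5693
20–39: 6020 * 0.965 = 5809
40–59: 18914 * 0.971 = 18365
60–79: 19420 * 0.953 = 18507
80+: 17440 * 0.952 + 23336 * 0.403 = 16603 + 9404 = 26007
Population now: 0–19=5693, 20–39=5809, 40–59=18365, 60–79=18507, 80+=26007
Period 3.
Births: 5809 * 0.301 = 1749
20–39: 5693 * 0.965 = 5494
40–59: 5809 * 0.971 = 5641
60–79: 18365 * 0.953 = 17502
80+: 18507 * 0.952 + 26007 * 0.403 = 17619 + 10481 = 28100
Population now: 0–19=1749, 20–39=5494, 40–59=5641, 60–79=17502, 80+=28100
Period 4.
Births: 5494 * 0.301 = 1654
20–39: 1749 * 0.965 = 1688
40–59: 5494 * 0.971 = 5335
60–79: 5641 * 0.953 = 5376
80+: 17502 * 0.952 + 28100 * 0.403 = 16662 + 11324 = 27986
Population now: 0–19=1654, 20–39=1688, 40–59=5335, 60–79=5376, 80+=27986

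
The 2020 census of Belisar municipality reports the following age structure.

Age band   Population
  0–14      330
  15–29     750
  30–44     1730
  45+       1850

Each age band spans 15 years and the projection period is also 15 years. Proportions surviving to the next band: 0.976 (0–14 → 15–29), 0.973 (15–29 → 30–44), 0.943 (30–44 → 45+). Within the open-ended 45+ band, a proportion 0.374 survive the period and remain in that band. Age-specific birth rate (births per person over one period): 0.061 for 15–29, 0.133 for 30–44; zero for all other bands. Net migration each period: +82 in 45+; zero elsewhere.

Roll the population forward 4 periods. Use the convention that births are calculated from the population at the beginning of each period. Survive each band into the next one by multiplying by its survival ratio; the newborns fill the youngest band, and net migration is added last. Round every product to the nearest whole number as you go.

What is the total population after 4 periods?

After projecting period 1:
Births: 750 * 0.061 = 46, 1730 * 0.133 = 230 ⇒ total 276
15–29: 330 * 0.976 = 322
30–44: 750 * 0.973 = 730
45+: 1730 * 0.943 + 1850 * 0.374 = 1631 + 692 = 2323
Net migration: 45+ + 82 → 2405
End of period: [276, 322, 730, 2405]
After projecting period 2:
Births: 322 * 0.061 = 20, 730 * 0.133 = 97 ⇒ total 117
15–29: 276 * 0.976 = 269
30–44: 322 * 0.973 = 313
45+: 730 * 0.943 + 2405 * 0.374 = 688 + 899 = 1587
Net migration: 45+ + 82 → 1669
End of period: [117, 269, 313, 1669]
After projecting period 3:
Births: 269 * 0.061 = 16, 313 * 0.133 = 42 ⇒ total 58
15–29: 117 * 0.976 = 114
30–44: 269 * 0.973 = 262
45+: 313 * 0.943 + 1669 * 0.374 = 295 + 624 = 919
Net migration: 45+ + 82 → 1001
End of period: [58, 114, 262, 1001]
After projecting period 4:
Births: 114 * 0.061 = 7, 262 * 0.133 = 35 ⇒ total 42
15–29: 58 * 0.976 = 57
30–44: 114 * 0.973 = 111
45+: 262 * 0.943 + 1001 * 0.374 = 247 + 374 = 621
Net migration: 45+ + 82 → 703
End of period: [42, 57, 111, 703]
Total after period 4: 42 + 57 + 111 + 703 = 913

913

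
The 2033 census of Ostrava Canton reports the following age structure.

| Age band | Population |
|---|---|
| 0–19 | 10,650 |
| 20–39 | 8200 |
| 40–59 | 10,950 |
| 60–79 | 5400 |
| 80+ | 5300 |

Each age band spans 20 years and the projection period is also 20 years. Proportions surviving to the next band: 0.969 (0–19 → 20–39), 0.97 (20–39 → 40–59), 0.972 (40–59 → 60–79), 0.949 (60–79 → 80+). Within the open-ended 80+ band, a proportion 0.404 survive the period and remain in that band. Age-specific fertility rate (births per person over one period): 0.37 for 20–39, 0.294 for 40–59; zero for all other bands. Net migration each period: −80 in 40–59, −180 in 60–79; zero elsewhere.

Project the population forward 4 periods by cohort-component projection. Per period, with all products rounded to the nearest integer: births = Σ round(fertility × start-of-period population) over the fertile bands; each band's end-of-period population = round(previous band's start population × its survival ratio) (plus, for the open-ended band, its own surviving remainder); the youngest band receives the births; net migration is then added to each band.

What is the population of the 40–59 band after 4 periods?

Let band 1 be 0–19 through band 5 = 80+.
Period 1:
Births: 8200 * 0.37 = 3034  |  10950 * 0.294 = 3219 — total 6253
Band 2: 10650 * 0.969 = 10320
Band 3: 8200 * 0.97 = 7954
Band 4: 10950 * 0.972 = 10643
Band 5: 5400 * 0.949 + 5300 * 0.404 = 5125 + 2141 = 7266
Net migration: Band 3 − 80 → 7874; Band 4 − 180 → 10463
→ [6253, 10320, 7874, 10463, 7266]
Period 2:
Births: 10320 * 0.37 = 3818  |  7874 * 0.294 = 2315 — total 6133
Band 2: 6253 * 0.969 = 6059
Band 3: 10320 * 0.97 = 10010
Band 4: 7874 * 0.972 = 7654
Band 5: 10463 * 0.949 + 7266 * 0.404 = 9929 + 2935 = 12864
Net migration: Band 3 − 80 → 9930; Band 4 − 180 → 7474
→ [6133, 6059, 9930, 7474, 12864]
Period 3:
Births: 6059 * 0.37 = 2242  |  9930 * 0.294 = 2919 — total 5161
Band 2: 6133 * 0.969 = 5943
Band 3: 6059 * 0.97 = 5877
Band 4: 9930 * 0.972 = 9652
Band 5: 7474 * 0.949 + 12864 * 0.404 = 7093 + 5197 = 12290
Net migration: Band 3 − 80 → 5797; Band 4 − 180 → 9472
→ [5161, 5943, 5797, 9472, 12290]
Period 4:
Births: 5943 * 0.37 = 2199  |  5797 * 0.294 = 1704 — total 3903
Band 2: 5161 * 0.969 = 5001
Band 3: 5943 * 0.97 = 5765
Band 4: 5797 * 0.972 = 5635
Band 5: 9472 * 0.949 + 12290 * 0.404 = 8989 + 4965 = 13954
Net migration: Band 3 − 80 → 5685; Band 4 − 180 → 5455
→ [3903, 5001, 5685, 5455, 13954]

5685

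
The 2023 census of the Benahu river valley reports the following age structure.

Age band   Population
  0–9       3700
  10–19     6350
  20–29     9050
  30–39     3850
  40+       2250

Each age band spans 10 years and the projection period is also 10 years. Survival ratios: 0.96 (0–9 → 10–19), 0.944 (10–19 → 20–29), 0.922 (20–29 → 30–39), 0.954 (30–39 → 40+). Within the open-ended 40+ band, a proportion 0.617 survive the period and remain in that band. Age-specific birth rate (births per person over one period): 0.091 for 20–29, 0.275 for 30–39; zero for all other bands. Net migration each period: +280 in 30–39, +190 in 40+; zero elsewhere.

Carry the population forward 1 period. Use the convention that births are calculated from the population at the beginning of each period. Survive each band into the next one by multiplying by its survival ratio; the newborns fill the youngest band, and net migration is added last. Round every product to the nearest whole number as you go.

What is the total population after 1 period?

25304

Numbering the groups 1..5 from youngest to oldest:
— Period 1 —
Births: 9050 * 0.091 = 824 ; 3850 * 0.275 = 1059 — total 1883
Group 2: 3700 * 0.96 = 3552
Group 3: 6350 * 0.944 = 5994
Group 4: 9050 * 0.922 = 8344
Group 5: 3850 * 0.954 + 2250 * 0.617 = 3673 + 1388 = 5061
Net migration: Group 4 + 280 → 8624; Group 5 + 190 → 5251
End of period: [1883, 3552, 5994, 8624, 5251]
Total after period 1: 1883 + 3552 + 5994 + 8624 + 5251 = 25304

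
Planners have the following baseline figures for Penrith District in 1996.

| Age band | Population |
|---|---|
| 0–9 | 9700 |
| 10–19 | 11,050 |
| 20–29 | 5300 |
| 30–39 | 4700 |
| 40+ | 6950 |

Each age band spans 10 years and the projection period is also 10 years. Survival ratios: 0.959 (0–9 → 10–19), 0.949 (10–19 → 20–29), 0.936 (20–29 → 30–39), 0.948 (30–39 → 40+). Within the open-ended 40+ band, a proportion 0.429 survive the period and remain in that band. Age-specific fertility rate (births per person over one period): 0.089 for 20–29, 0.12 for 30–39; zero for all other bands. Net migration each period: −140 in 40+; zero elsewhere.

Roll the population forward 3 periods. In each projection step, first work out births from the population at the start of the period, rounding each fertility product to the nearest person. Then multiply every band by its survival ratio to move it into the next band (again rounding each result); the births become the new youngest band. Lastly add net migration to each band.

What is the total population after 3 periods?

(Bands numbered youngest = 1 to oldest = 5.)
Period 1.
Births: 5300 × 0.089 = 472  |  4700 × 0.12 = 564 — total 1036
Band 2: 9700 × 0.959 = 9302
Band 3: 11050 × 0.949 = 10486
Band 4: 5300 × 0.936 = 4961
Band 5: 4700 × 0.948 + 6950 × 0.429 = 4456 + 2982 = 7438
Net migration: Band 5 − 140 → 7298
→ [1036, 9302, 10486, 4961, 7298]
Period 2.
Births: 10486 × 0.089 = 933  |  4961 × 0.12 = 595 — total 1528
Band 2: 1036 × 0.959 = 994
Band 3: 9302 × 0.949 = 8828
Band 4: 10486 × 0.936 = 9815
Band 5: 4961 × 0.948 + 7298 × 0.429 = 4703 + 3131 = 7834
Net migration: Band 5 − 140 → 7694
→ [1528, 994, 8828, 9815, 7694]
Period 3.
Births: 8828 × 0.089 = 786  |  9815 × 0.12 = 1178 — total 1964
Band 2: 1528 × 0.959 = 1465
Band 3: 994 × 0.949 = 943
Band 4: 8828 × 0.936 = 8263
Band 5: 9815 × 0.948 + 7694 × 0.429 = 9305 + 3301 = 12606
Net migration: Band 5 − 140 → 12466
→ [1964, 1465, 943, 8263, 12466]
Total after period 3: 1964 + 1465 + 943 + 8263 + 12466 = 25101

25101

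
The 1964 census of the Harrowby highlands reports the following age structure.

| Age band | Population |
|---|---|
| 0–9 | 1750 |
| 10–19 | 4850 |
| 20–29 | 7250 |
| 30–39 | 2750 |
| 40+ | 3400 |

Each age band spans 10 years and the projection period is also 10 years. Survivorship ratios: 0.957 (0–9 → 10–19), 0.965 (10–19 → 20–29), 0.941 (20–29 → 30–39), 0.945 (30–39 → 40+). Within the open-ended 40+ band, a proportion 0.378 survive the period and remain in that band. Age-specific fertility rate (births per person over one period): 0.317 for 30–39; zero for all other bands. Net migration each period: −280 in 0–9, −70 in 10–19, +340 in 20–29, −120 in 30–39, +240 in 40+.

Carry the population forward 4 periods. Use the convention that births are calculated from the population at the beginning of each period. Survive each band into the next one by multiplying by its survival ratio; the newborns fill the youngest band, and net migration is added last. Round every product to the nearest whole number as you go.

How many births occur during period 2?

2125

After projecting period 1:
Births: 2750 * 0.317 = 872
10–19: 1750 * 0.957 = 1675
20–29: 4850 * 0.965 = 4680
30–39: 7250 * 0.941 = 6822
40+: 2750 * 0.945 + 3400 * 0.378 = 2599 + 1285 = 3884
Net migration: 0–9 − 280 → 592; 10–19 − 70 → 1605; 20–29 + 340 → 5020; 30–39 − 120 → 6702; 40+ + 240 → 4124
Giving 592 / 1605 / 5020 / 6702 / 4124.
After projecting period 2:
Births: 6702 * 0.317 = 2125
10–19: 592 * 0.957 = 567
20–29: 1605 * 0.965 = 1549
30–39: 5020 * 0.941 = 4724
40+: 6702 * 0.945 + 4124 * 0.378 = 6333 + 1559 = 7892
Net migration: 0–9 − 280 → 1845; 10–19 − 70 → 497; 20–29 + 340 → 1889; 30–39 − 120 → 4604; 40+ + 240 → 8132
Giving 1845 / 497 / 1889 / 4604 / 8132.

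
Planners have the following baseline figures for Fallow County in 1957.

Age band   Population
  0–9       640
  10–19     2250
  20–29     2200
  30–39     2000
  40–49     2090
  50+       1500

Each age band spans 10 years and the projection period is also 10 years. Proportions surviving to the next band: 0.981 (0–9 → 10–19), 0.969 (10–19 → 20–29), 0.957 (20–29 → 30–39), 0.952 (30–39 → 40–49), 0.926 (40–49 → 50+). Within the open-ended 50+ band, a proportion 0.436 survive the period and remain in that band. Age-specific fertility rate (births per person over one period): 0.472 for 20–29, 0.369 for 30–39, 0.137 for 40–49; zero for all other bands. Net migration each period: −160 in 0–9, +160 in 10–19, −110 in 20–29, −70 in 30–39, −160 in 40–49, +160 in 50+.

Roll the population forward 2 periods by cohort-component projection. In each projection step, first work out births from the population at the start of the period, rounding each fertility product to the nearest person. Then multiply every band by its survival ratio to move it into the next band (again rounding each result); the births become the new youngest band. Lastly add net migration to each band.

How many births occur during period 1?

2062

— Period 1 —
Births: 2200 * 0.472 = 1038 ; 2000 * 0.369 = 738 ; 2090 * 0.137 = 286 ⇒ total 2062
10–19: 640 * 0.981 = 628
20–29: 2250 * 0.969 = 2180
30–39: 2200 * 0.957 = 2105
40–49: 2000 * 0.952 = 1904
50+: 2090 * 0.926 + 1500 * 0.436 = 1935 + 654 = 2589
Net migration: 0–9 − 160 → 1902; 10–19 + 160 → 788; 20–29 − 110 → 2070; 30–39 − 70 → 2035; 40–49 − 160 → 1744; 50+ + 160 → 2749
Giving 1902 / 788 / 2070 / 2035 / 1744 / 2749.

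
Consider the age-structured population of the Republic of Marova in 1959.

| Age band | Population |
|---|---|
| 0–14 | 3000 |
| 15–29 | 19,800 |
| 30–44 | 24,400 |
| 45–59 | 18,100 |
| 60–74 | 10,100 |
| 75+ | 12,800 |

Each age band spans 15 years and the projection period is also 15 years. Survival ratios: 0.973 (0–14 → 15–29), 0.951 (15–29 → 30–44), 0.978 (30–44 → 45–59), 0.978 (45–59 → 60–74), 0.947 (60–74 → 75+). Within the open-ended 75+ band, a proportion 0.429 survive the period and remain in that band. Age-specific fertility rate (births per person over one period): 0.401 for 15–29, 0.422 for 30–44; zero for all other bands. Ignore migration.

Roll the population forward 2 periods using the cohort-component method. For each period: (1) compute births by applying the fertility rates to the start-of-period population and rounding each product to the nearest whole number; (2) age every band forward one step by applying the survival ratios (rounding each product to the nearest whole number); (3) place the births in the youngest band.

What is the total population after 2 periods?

Let group 1 be 0–14 through group 6 = 75+.
Period 1.
Births: 19800 × 0.401 = 7940 ; 24400 × 0.422 = 10297 ⇒ total 18237
Group 2: 3000 × 0.973 = 2919
Group 3: 19800 × 0.951 = 18830
Group 4: 24400 × 0.978 = 23863
Group 5: 18100 × 0.978 = 17702
Group 6: 10100 × 0.947 + 12800 × 0.429 = 9565 + 5491 = 15056
End of period: [18237, 2919, 18830, 23863, 17702, 15056]
Period 2.
Births: 2919 × 0.401 = 1171 ; 18830 × 0.422 = 7946 ⇒ total 9117
Group 2: 18237 × 0.973 = 17745
Group 3: 2919 × 0.951 = 2776
Group 4: 18830 × 0.978 = 18416
Group 5: 23863 × 0.978 = 23338
Group 6: 17702 × 0.947 + 15056 × 0.429 = 16764 + 6459 = 23223
End of period: [9117, 17745, 2776, 18416, 23338, 23223]
Total after period 2: 9117 + 17745 + 2776 + 18416 + 23338 + 23223 = 94615

94615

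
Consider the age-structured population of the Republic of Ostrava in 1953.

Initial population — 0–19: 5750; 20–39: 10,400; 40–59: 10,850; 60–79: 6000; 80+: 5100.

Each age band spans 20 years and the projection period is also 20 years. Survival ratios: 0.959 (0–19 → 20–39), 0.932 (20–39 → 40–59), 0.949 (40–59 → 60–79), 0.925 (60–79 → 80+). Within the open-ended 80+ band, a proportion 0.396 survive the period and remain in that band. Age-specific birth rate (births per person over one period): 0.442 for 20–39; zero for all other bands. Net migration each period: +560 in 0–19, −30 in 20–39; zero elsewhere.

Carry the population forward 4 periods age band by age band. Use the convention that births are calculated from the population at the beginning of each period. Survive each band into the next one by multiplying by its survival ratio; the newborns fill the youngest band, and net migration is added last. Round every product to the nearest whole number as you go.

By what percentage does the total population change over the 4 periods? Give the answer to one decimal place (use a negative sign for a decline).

After projecting period 1:
Births: 10400 × 0.442 = 4597
20–39: 5750 × 0.959 = 5514
40–59: 10400 × 0.932 = 9693
60–79: 10850 × 0.949 = 10297
80+: 6000 × 0.925 + 5100 × 0.396 = 5550 + 2020 = 7570
Net migration: 0–19 + 560 → 5157; 20–39 − 30 → 5484
End of period: [5157, 5484, 9693, 10297, 7570]
After projecting period 2:
Births: 5484 × 0.442 = 2424
20–39: 5157 × 0.959 = 4946
40–59: 5484 × 0.932 = 5111
60–79: 9693 × 0.949 = 9199
80+: 10297 × 0.925 + 7570 × 0.396 = 9525 + 2998 = 12523
Net migration: 0–19 + 560 → 2984; 20–39 − 30 → 4916
End of period: [2984, 4916, 5111, 9199, 12523]
After projecting period 3:
Births: 4916 × 0.442 = 2173
20–39: 2984 × 0.959 = 2862
40–59: 4916 × 0.932 = 4582
60–79: 5111 × 0.949 = 4850
80+: 9199 × 0.925 + 12523 × 0.396 = 8509 + 4959 = 13468
Net migration: 0–19 + 560 → 2733; 20–39 − 30 → 2832
End of period: [2733, 2832, 4582, 4850, 13468]
After projecting period 4:
Births: 2832 × 0.442 = 1252
20–39: 2733 × 0.959 = 2621
40–59: 2832 × 0.932 = 2639
60–79: 4582 × 0.949 = 4348
80+: 4850 × 0.925 + 13468 × 0.396 = 4486 + 5333 = 9819
Net migration: 0–19 + 560 → 1812; 20–39 − 30 → 2591
End of period: [1812, 2591, 2639, 4348, 9819]
Total: 38100 → 21209; change = -16891; percentage change = -44.3%

-44.3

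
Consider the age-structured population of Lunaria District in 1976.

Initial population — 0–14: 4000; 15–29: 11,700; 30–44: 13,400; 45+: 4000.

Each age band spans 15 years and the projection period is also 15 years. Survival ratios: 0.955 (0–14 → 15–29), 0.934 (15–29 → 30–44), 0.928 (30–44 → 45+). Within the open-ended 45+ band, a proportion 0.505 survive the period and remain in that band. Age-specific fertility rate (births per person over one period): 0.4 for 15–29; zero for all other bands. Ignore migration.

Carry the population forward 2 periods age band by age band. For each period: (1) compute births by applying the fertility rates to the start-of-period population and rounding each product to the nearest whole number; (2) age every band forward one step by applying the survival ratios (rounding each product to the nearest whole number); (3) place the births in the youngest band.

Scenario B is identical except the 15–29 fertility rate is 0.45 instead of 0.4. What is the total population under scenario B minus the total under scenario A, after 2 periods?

750

Period 1.
Births: 11700 * 0.4 = 4680
15–29: 4000 * 0.955 = 3820
30–44: 11700 * 0.934 = 10928
45+: 13400 * 0.928 + 4000 * 0.505 = 12435 + 2020 = 14455
Population now: 0–14=4680, 15–29=3820, 30–44=10928, 45+=14455
Period 2.
Births: 3820 * 0.4 = 1528
15–29: 4680 * 0.955 = 4469
30–44: 3820 * 0.934 = 3568
45+: 10928 * 0.928 + 14455 * 0.505 = 10141 + 7300 = 17441
Population now: 0–14=1528, 15–29=4469, 30–44=3568, 45+=17441
Scenario A total after 2 periods: 27006
Scenario B projection —
Period 1.
Births: 11700 * 0.45 = 5265
15–29: 4000 * 0.955 = 3820
30–44: 11700 * 0.934 = 10928
45+: 13400 * 0.928 + 4000 * 0.505 = 12435 + 2020 = 14455
Population now: 0–14=5265, 15–29=3820, 30–44=10928, 45+=14455
Period 2.
Births: 3820 * 0.45 = 1719
15–29: 5265 * 0.955 = 5028
30–44: 3820 * 0.934 = 3568
45+: 10928 * 0.928 + 14455 * 0.505 = 10141 + 7300 = 17441
Population now: 0–14=1719, 15–29=5028, 30–44=3568, 45+=17441
Scenario B total after 2 periods: 27756
Difference B − A = 27756 − 27006 = 750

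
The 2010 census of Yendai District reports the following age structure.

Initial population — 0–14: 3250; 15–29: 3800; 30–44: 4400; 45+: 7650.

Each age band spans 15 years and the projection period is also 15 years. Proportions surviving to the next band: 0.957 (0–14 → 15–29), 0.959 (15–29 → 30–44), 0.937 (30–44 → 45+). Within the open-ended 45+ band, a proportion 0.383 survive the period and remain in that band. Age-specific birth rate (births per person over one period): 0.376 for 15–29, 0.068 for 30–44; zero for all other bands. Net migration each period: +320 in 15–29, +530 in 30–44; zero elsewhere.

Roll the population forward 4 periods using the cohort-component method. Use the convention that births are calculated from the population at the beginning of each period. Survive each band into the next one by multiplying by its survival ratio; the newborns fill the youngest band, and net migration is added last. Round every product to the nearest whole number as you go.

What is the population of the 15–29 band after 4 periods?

1279

Numbering the bands 1..4 from youngest to oldest:
Period 1:
Births: 3800 × 0.376 = 1429, 4400 × 0.068 = 299 → 1728
Band 2: 3250 × 0.957 = 3110
Band 3: 3800 × 0.959 = 3644
Band 4: 4400 × 0.937 + 7650 × 0.383 = 4123 + 2930 = 7053
Net migration: Band 2 + 320 → 3430; Band 3 + 530 → 4174
Giving 1728 / 3430 / 4174 / 7053.
Period 2:
Births: 3430 × 0.376 = 1290, 4174 × 0.068 = 284 → 1574
Band 2: 1728 × 0.957 = 1654
Band 3: 3430 × 0.959 = 3289
Band 4: 4174 × 0.937 + 7053 × 0.383 = 3911 + 2701 = 6612
Net migration: Band 2 + 320 → 1974; Band 3 + 530 → 3819
Giving 1574 / 1974 / 3819 / 6612.
Period 3:
Births: 1974 × 0.376 = 742, 3819 × 0.068 = 260 → 1002
Band 2: 1574 × 0.957 = 1506
Band 3: 1974 × 0.959 = 1893
Band 4: 3819 × 0.937 + 6612 × 0.383 = 3578 + 2532 = 6110
Net migration: Band 2 + 320 → 1826; Band 3 + 530 → 2423
Giving 1002 / 1826 / 2423 / 6110.
Period 4:
Births: 1826 × 0.376 = 687, 2423 × 0.068 = 165 → 852
Band 2: 1002 × 0.957 = 959
Band 3: 1826 × 0.959 = 1751
Band 4: 2423 × 0.937 + 6110 × 0.383 = 2270 + 2340 = 4610
Net migration: Band 2 + 320 → 1279; Band 3 + 530 → 2281
Giving 852 / 1279 / 2281 / 4610.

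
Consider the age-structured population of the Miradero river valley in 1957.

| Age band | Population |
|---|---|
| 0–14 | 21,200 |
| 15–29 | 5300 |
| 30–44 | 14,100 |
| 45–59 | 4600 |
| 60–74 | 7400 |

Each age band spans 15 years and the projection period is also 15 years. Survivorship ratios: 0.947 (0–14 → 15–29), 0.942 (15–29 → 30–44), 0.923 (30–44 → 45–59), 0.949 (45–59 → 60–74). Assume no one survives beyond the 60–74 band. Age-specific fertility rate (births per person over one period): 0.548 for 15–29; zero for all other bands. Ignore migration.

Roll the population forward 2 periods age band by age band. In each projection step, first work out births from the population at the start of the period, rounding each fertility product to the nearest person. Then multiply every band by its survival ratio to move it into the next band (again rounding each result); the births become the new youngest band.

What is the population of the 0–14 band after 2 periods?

— Period 1 —
Births: 5300 × 0.548 = 2904
15–29: 21200 × 0.947 = 20076
30–44: 5300 × 0.942 = 4993
45–59: 14100 × 0.923 = 13014
60–74: 4600 × 0.949 = 4365
Giving 2904 / 20076 / 4993 / 13014 / 4365.
— Period 2 —
Births: 20076 × 0.548 = 11002
15–29: 2904 × 0.947 = 2750
30–44: 20076 × 0.942 = 18912
45–59: 4993 × 0.923 = 4609
60–74: 13014 × 0.949 = 12350
Giving 11002 / 2750 / 18912 / 4609 / 12350.

11002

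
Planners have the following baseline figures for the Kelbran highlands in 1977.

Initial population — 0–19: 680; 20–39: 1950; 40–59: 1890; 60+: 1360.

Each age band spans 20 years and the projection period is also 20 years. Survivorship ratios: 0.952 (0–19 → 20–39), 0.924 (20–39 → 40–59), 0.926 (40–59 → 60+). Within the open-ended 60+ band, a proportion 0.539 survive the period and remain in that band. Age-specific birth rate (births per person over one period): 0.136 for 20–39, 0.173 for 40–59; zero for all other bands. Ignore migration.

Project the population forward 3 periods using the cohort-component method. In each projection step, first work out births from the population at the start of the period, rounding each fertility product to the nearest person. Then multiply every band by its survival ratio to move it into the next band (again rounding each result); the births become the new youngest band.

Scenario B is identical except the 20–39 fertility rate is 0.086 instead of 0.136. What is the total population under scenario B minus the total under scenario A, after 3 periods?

-153

(Bands numbered youngest = 1 to oldest = 4.)
Period 1:
Births: 1950 * 0.136 = 265  |  1890 * 0.173 = 327 → total 592
Band 2: 680 * 0.952 = 647
Band 3: 1950 * 0.924 = 1802
Band 4: 1890 * 0.926 + 1360 * 0.539 = 1750 + 733 = 2483
Population now: 0–19=592, 20–39=647, 40–59=1802, 60+=2483
Period 2:
Births: 647 * 0.136 = 88  |  1802 * 0.173 = 312 → total 400
Band 2: 592 * 0.952 = 564
Band 3: 647 * 0.924 = 598
Band 4: 1802 * 0.926 + 2483 * 0.539 = 1669 + 1338 = 3007
Population now: 0–19=400, 20–39=564, 40–59=598, 60+=3007
Period 3:
Births: 564 * 0.136 = 77  |  598 * 0.173 = 103 → total 180
Band 2: 400 * 0.952 = 381
Band 3: 564 * 0.924 = 521
Band 4: 598 * 0.926 + 3007 * 0.539 = 554 + 1621 = 2175
Population now: 0–19=180, 20–39=381, 40–59=521, 60+=2175
Scenario A total after 3 periods: 3257
Scenario B projection —
Period 1:
Births: 1950 * 0.086 = 168  |  1890 * 0.173 = 327 → total 495
Band 2: 680 * 0.952 = 647
Band 3: 1950 * 0.924 = 1802
Band 4: 1890 * 0.926 + 1360 * 0.539 = 1750 + 733 = 2483
Population now: 0–19=495, 20–39=647, 40–59=1802, 60+=2483
Period 2:
Births: 647 * 0.086 = 56  |  1802 * 0.173 = 312 → total 368
Band 2: 495 * 0.952 = 471
Band 3: 647 * 0.924 = 598
Band 4: 1802 * 0.926 + 2483 * 0.539 = 1669 + 1338 = 3007
Population now: 0–19=368, 20–39=471, 40–59=598, 60+=3007
Period 3:
Births: 471 * 0.086 = 41  |  598 * 0.173 = 103 → total 144
Band 2: 368 * 0.952 = 350
Band 3: 471 * 0.924 = 435
Band 4: 598 * 0.926 + 3007 * 0.539 = 554 + 1621 = 2175
Population now: 0–19=144, 20–39=350, 40–59=435, 60+=2175
Scenario B total after 3 periods: 3104
Difference B − A = 3104 − 3257 = -153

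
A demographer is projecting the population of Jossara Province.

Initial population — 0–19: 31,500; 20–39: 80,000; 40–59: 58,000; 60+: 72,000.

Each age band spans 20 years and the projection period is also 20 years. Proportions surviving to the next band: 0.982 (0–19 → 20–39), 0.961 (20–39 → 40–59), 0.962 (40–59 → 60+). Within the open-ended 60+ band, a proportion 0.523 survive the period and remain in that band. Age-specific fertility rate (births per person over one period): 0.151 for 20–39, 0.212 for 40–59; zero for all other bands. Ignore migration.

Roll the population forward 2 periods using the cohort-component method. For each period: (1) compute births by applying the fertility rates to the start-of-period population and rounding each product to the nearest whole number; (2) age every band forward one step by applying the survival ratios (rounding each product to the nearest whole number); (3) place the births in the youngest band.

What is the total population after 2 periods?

Period 1.
Births: 80000 × 0.151 = 12080  |  58000 × 0.212 = 12296 ⇒ total 24376
20–39: 31500 × 0.982 = 30933
40–59: 80000 × 0.961 = 76880
60+: 58000 × 0.962 + 72000 × 0.523 = 55796 + 37656 = 93452
End of period: [24376, 30933, 76880, 93452]
Period 2.
Births: 30933 × 0.151 = 4671  |  76880 × 0.212 = 16299 ⇒ total 20970
20–39: 24376 × 0.982 = 23937
40–59: 30933 × 0.961 = 29727
60+: 76880 × 0.962 + 93452 × 0.523 = 73959 + 48875 = 122834
End of period: [20970, 23937, 29727, 122834]
Total after period 2: 20970 + 23937 + 29727 + 122834 = 197468

197468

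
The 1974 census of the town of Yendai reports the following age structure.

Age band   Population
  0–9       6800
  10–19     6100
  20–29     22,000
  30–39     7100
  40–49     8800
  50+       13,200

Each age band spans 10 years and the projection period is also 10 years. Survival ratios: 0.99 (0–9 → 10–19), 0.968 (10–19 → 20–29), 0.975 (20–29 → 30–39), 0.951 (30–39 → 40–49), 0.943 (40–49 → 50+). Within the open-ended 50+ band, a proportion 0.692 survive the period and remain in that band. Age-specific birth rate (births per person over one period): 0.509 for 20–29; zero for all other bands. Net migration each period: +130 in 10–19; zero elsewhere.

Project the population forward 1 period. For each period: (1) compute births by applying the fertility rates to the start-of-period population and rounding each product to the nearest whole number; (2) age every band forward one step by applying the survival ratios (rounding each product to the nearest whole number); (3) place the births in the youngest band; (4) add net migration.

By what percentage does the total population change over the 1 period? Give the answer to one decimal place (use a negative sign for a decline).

8.7

Numbering the bands 1..6 from youngest to oldest:
Period 1.
Births: 22000 * 0.509 = 11198
Band 2: 6800 * 0.99 = 6732
Band 3: 6100 * 0.968 = 5905
Band 4: 22000 * 0.975 = 21450
Band 5: 7100 * 0.951 = 6752
Band 6: 8800 * 0.943 + 13200 * 0.692 = 8298 + 9134 = 17432
Net migration: Band 2 + 130 → 6862
End of period: [11198, 6862, 5905, 21450, 6752, 17432]
Total: 64000 → 69599; change = 5599; percentage change = 8.7%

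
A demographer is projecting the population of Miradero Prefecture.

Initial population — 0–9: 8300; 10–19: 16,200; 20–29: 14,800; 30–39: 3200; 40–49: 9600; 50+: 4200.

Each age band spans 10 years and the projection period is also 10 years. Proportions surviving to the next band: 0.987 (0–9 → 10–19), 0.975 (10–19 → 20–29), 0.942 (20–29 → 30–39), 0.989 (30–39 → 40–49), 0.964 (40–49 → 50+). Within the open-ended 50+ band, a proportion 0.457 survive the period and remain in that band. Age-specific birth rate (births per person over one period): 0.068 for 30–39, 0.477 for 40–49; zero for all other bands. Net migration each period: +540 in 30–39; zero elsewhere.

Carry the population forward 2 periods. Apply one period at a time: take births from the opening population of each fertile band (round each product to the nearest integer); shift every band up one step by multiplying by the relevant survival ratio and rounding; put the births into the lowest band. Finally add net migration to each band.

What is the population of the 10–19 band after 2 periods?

4735

Period 1:
Births: 3200 × 0.068 = 218, 9600 × 0.477 = 4579 — total 4797
10–19: 8300 × 0.987 = 8192
20–29: 16200 × 0.975 = 15795
30–39: 14800 × 0.942 = 13942
40–49: 3200 × 0.989 = 3165
50+: 9600 × 0.964 + 4200 × 0.457 = 9254 + 1919 = 11173
Net migration: 30–39 + 540 → 14482
End of period: [4797, 8192, 15795, 14482, 3165, 11173]
Period 2:
Births: 14482 × 0.068 = 985, 3165 × 0.477 = 1510 — total 2495
10–19: 4797 × 0.987 = 4735
20–29: 8192 × 0.975 = 7987
30–39: 15795 × 0.942 = 14879
40–49: 14482 × 0.989 = 14323
50+: 3165 × 0.964 + 11173 × 0.457 = 3051 + 5106 = 8157
Net migration: 30–39 + 540 → 15419
End of period: [2495, 4735, 7987, 15419, 14323, 8157]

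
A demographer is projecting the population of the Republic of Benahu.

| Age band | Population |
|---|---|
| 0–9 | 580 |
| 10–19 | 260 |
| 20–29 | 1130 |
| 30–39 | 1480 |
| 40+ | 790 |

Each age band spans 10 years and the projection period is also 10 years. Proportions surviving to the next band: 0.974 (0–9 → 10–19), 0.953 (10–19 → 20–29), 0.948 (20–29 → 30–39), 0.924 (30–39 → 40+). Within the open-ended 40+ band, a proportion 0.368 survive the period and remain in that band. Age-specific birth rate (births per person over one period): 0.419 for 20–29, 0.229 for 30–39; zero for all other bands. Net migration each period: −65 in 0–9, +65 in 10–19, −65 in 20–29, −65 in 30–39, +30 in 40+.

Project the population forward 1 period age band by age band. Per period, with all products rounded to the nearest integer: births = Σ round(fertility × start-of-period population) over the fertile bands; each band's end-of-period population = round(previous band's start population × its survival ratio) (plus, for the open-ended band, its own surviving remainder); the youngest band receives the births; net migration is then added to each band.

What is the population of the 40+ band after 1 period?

Numbering the bands 1..5 from youngest to oldest:
— Period 1 —
Births: 1130 × 0.419 = 473, 1480 × 0.229 = 339 ⇒ total 812
Band 2: 580 × 0.974 = 565
Band 3: 260 × 0.953 = 248
Band 4: 1130 × 0.948 = 1071
Band 5: 1480 × 0.924 + 790 × 0.368 = 1368 + 291 = 1659
Net migration: Band 1 − 65 → 747; Band 2 + 65 → 630; Band 3 − 65 → 183; Band 4 − 65 → 1006; Band 5 + 30 → 1689
Population now: 0–9=747, 10–19=630, 20–29=183, 30–39=1006, 40+=1689

1689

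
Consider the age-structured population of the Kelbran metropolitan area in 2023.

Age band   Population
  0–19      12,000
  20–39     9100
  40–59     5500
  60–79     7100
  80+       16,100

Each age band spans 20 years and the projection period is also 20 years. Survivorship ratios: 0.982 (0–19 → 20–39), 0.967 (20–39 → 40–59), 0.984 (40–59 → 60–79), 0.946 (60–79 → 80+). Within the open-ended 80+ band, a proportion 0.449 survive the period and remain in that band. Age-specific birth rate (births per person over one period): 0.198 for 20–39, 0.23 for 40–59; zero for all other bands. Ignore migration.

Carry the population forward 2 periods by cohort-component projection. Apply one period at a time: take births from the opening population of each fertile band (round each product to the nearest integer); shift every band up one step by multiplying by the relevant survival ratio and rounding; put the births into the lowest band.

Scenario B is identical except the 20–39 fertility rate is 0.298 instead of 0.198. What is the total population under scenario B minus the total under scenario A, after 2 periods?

Let band 1 be 0–19 through band 5 = 80+.
Period 1.
Births: 9100 * 0.198 = 1802  |  5500 * 0.23 = 1265 ⇒ total 3067
Band 2: 12000 * 0.982 = 11784
Band 3: 9100 * 0.967 = 8800
Band 4: 5500 * 0.984 = 5412
Band 5: 7100 * 0.946 + 16100 * 0.449 = 6717 + 7229 = 13946
→ [3067, 11784, 8800, 5412, 13946]
Period 2.
Births: 11784 * 0.198 = 2333  |  8800 * 0.23 = 2024 ⇒ total 4357
Band 2: 3067 * 0.982 = 3012
Band 3: 11784 * 0.967 = 11395
Band 4: 8800 * 0.984 = 8659
Band 5: 5412 * 0.946 + 13946 * 0.449 = 5120 + 6262 = 11382
→ [4357, 3012, 11395, 8659, 11382]
Scenario A total after 2 periods: 38805
Scenario B projection —
Period 1.
Births: 9100 * 0.298 = 2712  |  5500 * 0.23 = 1265 ⇒ total 3977
Band 2: 12000 * 0.982 = 11784
Band 3: 9100 * 0.967 = 8800
Band 4: 5500 * 0.984 = 5412
Band 5: 7100 * 0.946 + 16100 * 0.449 = 6717 + 7229 = 13946
→ [3977, 11784, 8800, 5412, 13946]
Period 2.
Births: 11784 * 0.298 = 3512  |  8800 * 0.23 = 2024 ⇒ total 5536
Band 2: 3977 * 0.982 = 3905
Band 3: 11784 * 0.967 = 11395
Band 4: 8800 * 0.984 = 8659
Band 5: 5412 * 0.946 + 13946 * 0.449 = 5120 + 6262 = 11382
→ [5536, 3905, 11395, 8659, 11382]
Scenario B total after 2 periods: 40877
Difference B − A = 40877 − 38805 = 2072

2072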